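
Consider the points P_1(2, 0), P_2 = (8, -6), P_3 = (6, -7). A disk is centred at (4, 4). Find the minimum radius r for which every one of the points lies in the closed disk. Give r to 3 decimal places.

11.180

The required radius is the distance from (4, 4) to the farthest point.
Squared distances: 20, 116, 125.
Maximum is 125, attained at P_3.
r = √125 ≈ 11.180.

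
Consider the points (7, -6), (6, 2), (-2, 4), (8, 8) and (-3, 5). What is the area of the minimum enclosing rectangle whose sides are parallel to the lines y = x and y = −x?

157.5

In coordinates u = x + y, v = x − y the rectangle is axis-aligned; the map (x,y)→(u,v) scales areas by 2.
u-values: 1, 8, 2, 16, 2; range = 16 − 1 = 15.
v-values: 13, 4, -6, 0, -8; range = 13 − (-8) = 21.
Area = (15 × 21) / 2 = 157.5.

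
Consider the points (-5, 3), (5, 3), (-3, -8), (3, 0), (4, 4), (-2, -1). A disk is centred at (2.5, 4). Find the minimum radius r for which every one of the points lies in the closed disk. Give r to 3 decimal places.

The required radius is the distance from (2.5, 4) to the farthest point.
Squared distances: 57.25, 7.25, 174.25, 16.25, 2.25, 45.25.
Maximum is 174.25, attained at (-3, -8).
r = √(174.25) ≈ 13.200.

13.200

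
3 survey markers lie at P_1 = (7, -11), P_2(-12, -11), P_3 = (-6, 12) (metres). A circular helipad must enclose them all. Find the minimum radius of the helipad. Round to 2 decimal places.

Side lengths²: P_1P_2² = 361, P_1P_3² = 698, P_2P_3² = 565.
Since P_1P_3² = 698 < 565 + 361 = 926, the triangle is acute, so the smallest enclosing circle is the circumcircle.
Circumcentre = (-2.5, -55/46), r² = 197185/1058.
r = √(197185/1058) ≈ 13.65.

13.65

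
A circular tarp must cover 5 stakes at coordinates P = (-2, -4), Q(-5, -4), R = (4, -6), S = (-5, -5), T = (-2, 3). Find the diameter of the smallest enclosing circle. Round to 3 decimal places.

By Welzl's lemma the MEC is supported by two points (diametrically opposite) or three points (on a circumcircle).
The minimum enclosing circle is determined by three boundary points: R, S, T.
Their circumcentre is (-0.14, -2.26) with r² = 31.1272.
The farthest remaining point Q is at distance² 26.6472 ≤ 31.1272.
Diameter = 2r = 2√(31.1272) ≈ 11.158.

11.158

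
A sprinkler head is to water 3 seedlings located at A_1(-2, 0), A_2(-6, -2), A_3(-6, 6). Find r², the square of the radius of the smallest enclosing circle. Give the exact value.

16.25

Side lengths²: A_1A_2² = 20, A_1A_3² = 52, A_2A_3² = 64.
Since A_2A_3² = 64 < 52 + 20 = 72, the triangle is acute, so the smallest enclosing circle is the circumcircle.
Circumcentre = (-5.5, 2), r² = 16.25.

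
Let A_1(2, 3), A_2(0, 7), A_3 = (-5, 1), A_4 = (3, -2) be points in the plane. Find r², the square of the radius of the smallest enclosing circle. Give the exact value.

22265/882

The minimum enclosing circle of a finite set is fixed by two of the points (as a diameter) or three (as a circumcircle).
The minimum enclosing circle is determined by three boundary points: A_2, A_3, A_4.
Their circumcentre is (-1/14, 83/42) with r² = 22265/882.
The farthest remaining point A_1 is at distance² 4709/882 ≤ 22265/882.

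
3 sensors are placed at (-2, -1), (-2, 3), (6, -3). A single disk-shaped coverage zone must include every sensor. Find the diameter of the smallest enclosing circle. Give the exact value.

Call the three points A, B, C in the order given.
Side lengths²: AB² = 16, AC² = 68, BC² = 100.
Since BC² = 100 ≥ 68 + 16 = 84, the angle opposite BC is not acute, so the smallest enclosing circle has BC as diameter.
Centre = midpoint of BC = (2, 0), r² = 100/4 = 25.
Diameter = 2r = 2√25 = 10.

10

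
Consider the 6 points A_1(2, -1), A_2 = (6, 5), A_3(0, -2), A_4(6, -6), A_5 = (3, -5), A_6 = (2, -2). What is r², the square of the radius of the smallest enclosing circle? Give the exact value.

By Welzl's lemma the MEC is supported by two points (diametrically opposite) or three points (on a circumcircle).
The minimum enclosing circle is determined by three boundary points: A_2, A_3, A_4.
Their circumcentre is (16/3, -0.5) with r² = 1105/36.
The farthest remaining point A_5 is at distance² 925/36 ≤ 1105/36.

1105/36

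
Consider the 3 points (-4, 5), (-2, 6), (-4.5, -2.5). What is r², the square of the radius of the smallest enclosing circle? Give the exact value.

Call the three points A, B, C in the order given.
Side lengths²: AB² = 5, AC² = 56.5, BC² = 78.5.
Since BC² = 78.5 ≥ 56.5 + 5 = 61.5, the angle opposite BC is not acute, so the smallest enclosing circle has BC as diameter.
Centre = midpoint of BC = (-3.25, 1.75), r² = 78.5/4 = 19.625.

19.625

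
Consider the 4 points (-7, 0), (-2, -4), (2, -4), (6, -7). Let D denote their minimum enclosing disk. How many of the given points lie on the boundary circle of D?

The farthest pair is (-7, 0)–(6, -7) with squared distance 218. The circle on this segment as diameter has centre (-0.5, -3.5) and r² = 218/4 = 54.5.
Check (-2, -4): distance² to centre = 2.5 ≤ 54.5, so it lies inside.
All remaining points lie in this disk, and no smaller disk contains both endpoints, so this is the minimum enclosing circle.
The points at distance exactly r from the centre are (-7, 0), (6, -7) — 2 points.

2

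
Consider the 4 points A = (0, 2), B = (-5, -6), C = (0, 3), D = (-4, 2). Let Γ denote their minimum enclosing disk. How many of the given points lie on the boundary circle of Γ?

The minimum enclosing circle of a finite set is fixed by two of the points (as a diameter) or three (as a circumcircle).
The farthest pair is B–C with squared distance 106. The circle on this segment as diameter has centre (-2.5, -1.5) and r² = 106/4 = 26.5.
Check A: distance² to centre = 18.5 ≤ 26.5, so it lies inside.
All remaining points lie in this disk, and no smaller disk contains both endpoints, so this is the minimum enclosing circle.
The points at distance exactly r from the centre are B, C — 2 points.

2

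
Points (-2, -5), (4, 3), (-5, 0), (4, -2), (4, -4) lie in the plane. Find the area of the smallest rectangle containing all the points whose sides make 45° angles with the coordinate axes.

91

In coordinates u = x + y, v = x − y the rectangle is axis-aligned; the map (x,y)→(u,v) scales areas by 2.
u-values: -7, 7, -5, 2, 0; range = 7 − (-7) = 14.
v-values: 3, 1, -5, 6, 8; range = 8 − (-5) = 13.
Area = (14 × 13) / 2 = 91.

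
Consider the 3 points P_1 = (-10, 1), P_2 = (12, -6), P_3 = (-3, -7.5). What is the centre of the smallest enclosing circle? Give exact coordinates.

(1, -2.5)

Side lengths²: P_1P_2² = 533, P_1P_3² = 121.25, P_2P_3² = 227.25.
Since P_1P_2² = 533 ≥ 227.25 + 121.25 = 348.5, the angle opposite P_1P_2 is not acute, so the smallest enclosing circle has P_1P_2 as diameter.
Centre = midpoint of P_1P_2 = (1, -2.5), r² = 533/4 = 133.25.
Centre = (1, -2.5).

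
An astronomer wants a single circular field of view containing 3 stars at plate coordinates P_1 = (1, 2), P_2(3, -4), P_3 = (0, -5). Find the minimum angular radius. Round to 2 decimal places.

3.54

Side lengths²: P_1P_2² = 40, P_1P_3² = 50, P_2P_3² = 10.
Since P_1P_3² = 50 ≥ 40 + 10 = 50, the angle opposite P_1P_3 is not acute, so the smallest enclosing circle has P_1P_3 as diameter.
Centre = midpoint of P_1P_3 = (0.5, -1.5), r² = 50/4 = 12.5.
r = √(12.5) ≈ 3.54.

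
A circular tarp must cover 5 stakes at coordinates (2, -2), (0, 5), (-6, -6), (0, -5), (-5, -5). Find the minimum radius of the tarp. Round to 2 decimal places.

6.26

A smallest enclosing disk is always determined by at most three of the input points on its boundary.
The farthest pair is (0, 5)–(-6, -6) with squared distance 157. The circle on this segment as diameter has centre (-3, -0.5) and r² = 157/4 = 39.25.
Check (2, -2): distance² to centre = 27.25 ≤ 39.25, so it lies inside.
All remaining points lie in this disk, and no smaller disk contains both endpoints, so this is the minimum enclosing circle.
r = √(39.25) ≈ 6.26.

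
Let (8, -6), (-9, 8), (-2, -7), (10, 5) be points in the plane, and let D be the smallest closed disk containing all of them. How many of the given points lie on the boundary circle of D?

The minimum enclosing circle of a finite set is fixed by two of the points (as a diameter) or three (as a circumcircle).
The minimum enclosing circle is determined by three boundary points: (8, -6), (-9, 8), (10, 5).
Their circumcentre is (-29/86, 103/86) with r² = 448625/3698.
The farthest remaining point (-2, -7) is at distance² 258737/3698 ≤ 448625/3698.
The points at distance exactly r from the centre are (8, -6), (-9, 8), (10, 5) — 3 points.

3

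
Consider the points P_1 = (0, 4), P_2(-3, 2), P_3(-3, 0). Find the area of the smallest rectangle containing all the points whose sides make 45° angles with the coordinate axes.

7

In coordinates u = x + y, v = x − y the rectangle is axis-aligned; the map (x,y)→(u,v) scales areas by 2.
u-values: 4, -1, -3; range = 4 − (-3) = 7.
v-values: -4, -5, -3; range = -3 − (-5) = 2.
Area = (7 × 2) / 2 = 7.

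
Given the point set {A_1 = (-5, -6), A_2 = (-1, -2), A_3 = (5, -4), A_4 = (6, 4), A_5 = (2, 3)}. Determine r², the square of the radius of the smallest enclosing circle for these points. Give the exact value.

By Welzl's lemma the MEC is supported by two points (diametrically opposite) or three points (on a circumcircle).
The farthest pair is A_1–A_4 with squared distance 221. The circle on this segment as diameter has centre (0.5, -1) and r² = 221/4 = 55.25.
Check A_2: distance² to centre = 3.25 ≤ 55.25, so it lies inside.
All remaining points lie in this disk, and no smaller disk contains both endpoints, so this is the minimum enclosing circle.

55.25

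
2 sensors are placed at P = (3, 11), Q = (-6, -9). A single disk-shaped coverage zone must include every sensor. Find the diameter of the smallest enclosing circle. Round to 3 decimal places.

21.932

The smallest circle enclosing two points has them as diameter endpoints.
Centre = midpoint = (-1.5, 1); r² = |PQ|²/4 = 481/4 = 120.25.
Diameter = 2r = 2√(120.25) ≈ 21.932.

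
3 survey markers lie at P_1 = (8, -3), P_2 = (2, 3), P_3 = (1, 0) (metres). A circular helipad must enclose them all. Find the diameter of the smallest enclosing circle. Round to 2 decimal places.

8.49

Side lengths²: P_1P_2² = 72, P_1P_3² = 58, P_2P_3² = 10.
Since P_1P_2² = 72 ≥ 58 + 10 = 68, the angle opposite P_1P_2 is not acute, so the smallest enclosing circle has P_1P_2 as diameter.
Centre = midpoint of P_1P_2 = (5, 0), r² = 72/4 = 18.
Diameter = 2r = 2√18 ≈ 8.49.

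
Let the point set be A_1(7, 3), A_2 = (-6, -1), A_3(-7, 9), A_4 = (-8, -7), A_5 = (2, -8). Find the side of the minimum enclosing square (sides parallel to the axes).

The bounding box has width 15 and height 17.
An axis-aligned square enclosing the set must have side ≥ max(width, height).
So the minimum side is max(15, 17) = 17.

17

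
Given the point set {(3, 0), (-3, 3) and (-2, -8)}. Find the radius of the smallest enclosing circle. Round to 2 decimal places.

5.55

Call the three points A, B, C in the order given.
Side lengths²: AB² = 45, AC² = 89, BC² = 122.
Since BC² = 122 < 89 + 45 = 134, the triangle is acute, so the smallest enclosing circle is the circumcircle.
Circumcentre = (-83/42, -103/42), r² = 27145/882.
r = √(27145/882) ≈ 5.55.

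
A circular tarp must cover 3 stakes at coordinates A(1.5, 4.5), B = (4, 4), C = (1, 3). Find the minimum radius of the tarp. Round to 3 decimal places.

1.581

Side lengths²: AB² = 6.5, AC² = 2.5, BC² = 10.
Since BC² = 10 ≥ 6.5 + 2.5 = 9, the angle opposite BC is not acute, so the smallest enclosing circle has BC as diameter.
Centre = midpoint of BC = (2.5, 3.5), r² = 10/4 = 2.5.
r = √(2.5) ≈ 1.581.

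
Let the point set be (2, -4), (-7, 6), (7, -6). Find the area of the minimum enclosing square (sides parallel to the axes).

The bounding box has width 14 and height 12.
An axis-aligned square enclosing the set must have side ≥ max(width, height).
So the minimum side is max(14, 12) = 14.
Area = 14² = 196.

196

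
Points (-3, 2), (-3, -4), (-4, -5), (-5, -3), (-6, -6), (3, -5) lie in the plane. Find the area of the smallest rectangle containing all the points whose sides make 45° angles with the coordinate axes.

In coordinates u = x + y, v = x − y the rectangle is axis-aligned; the map (x,y)→(u,v) scales areas by 2.
u-values: -1, -7, -9, -8, -12, -2; range = -1 − (-12) = 11.
v-values: -5, 1, 1, -2, 0, 8; range = 8 − (-5) = 13.
Area = (11 × 13) / 2 = 71.5.

71.5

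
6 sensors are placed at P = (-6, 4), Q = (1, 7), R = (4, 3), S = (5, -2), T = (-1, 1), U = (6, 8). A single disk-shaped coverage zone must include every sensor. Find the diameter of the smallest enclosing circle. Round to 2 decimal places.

The minimum enclosing circle is determined by three boundary points: P, S, U.
Their circumcentre is (49/58, 201/58) with r² = 79285/1682.
The farthest remaining point Q is at distance² 21053/1682 ≤ 79285/1682.
Diameter = 2r = 2√(79285/1682) ≈ 13.73.

13.73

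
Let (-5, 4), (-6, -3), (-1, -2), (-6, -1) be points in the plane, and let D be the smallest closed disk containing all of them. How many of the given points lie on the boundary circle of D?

The minimum enclosing circle is determined by three boundary points: (-5, 4), (-6, -3), (-1, -2).
Their circumcentre is (-69/17, 5/17) with r² = 4225/289.
The farthest remaining point (-6, -1) is at distance² 1573/289 ≤ 4225/289.
The points at distance exactly r from the centre are (-5, 4), (-6, -3), (-1, -2) — 3 points.

3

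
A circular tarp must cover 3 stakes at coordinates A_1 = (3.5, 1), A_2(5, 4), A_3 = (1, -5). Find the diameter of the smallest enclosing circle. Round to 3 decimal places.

Side lengths²: A_1A_2² = 11.25, A_1A_3² = 42.25, A_2A_3² = 97.
Since A_2A_3² = 97 ≥ 42.25 + 11.25 = 53.5, the angle opposite A_2A_3 is not acute, so the smallest enclosing circle has A_2A_3 as diameter.
Centre = midpoint of A_2A_3 = (3, -0.5), r² = 97/4 = 24.25.
Diameter = 2r = 2√(24.25) ≈ 9.849.

9.849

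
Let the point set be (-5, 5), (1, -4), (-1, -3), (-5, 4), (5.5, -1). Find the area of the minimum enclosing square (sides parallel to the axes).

The bounding box has width 10.5 and height 9.
An axis-aligned square enclosing the set must have side ≥ max(width, height).
So the minimum side is max(10.5, 9) = 10.5.
Area = 10.5² = 110.25.

110.25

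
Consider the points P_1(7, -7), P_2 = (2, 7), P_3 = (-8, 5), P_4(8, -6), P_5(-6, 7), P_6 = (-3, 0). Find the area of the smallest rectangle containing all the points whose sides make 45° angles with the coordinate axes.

162

In coordinates u = x + y, v = x − y the rectangle is axis-aligned; the map (x,y)→(u,v) scales areas by 2.
u-values: 0, 9, -3, 2, 1, -3; range = 9 − (-3) = 12.
v-values: 14, -5, -13, 14, -13, -3; range = 14 − (-13) = 27.
Area = (12 × 27) / 2 = 162.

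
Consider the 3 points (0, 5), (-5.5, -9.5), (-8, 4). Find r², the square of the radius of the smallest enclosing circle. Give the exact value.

69745/1156

Call the three points A, B, C in the order given.
Side lengths²: AB² = 240.5, AC² = 65, BC² = 188.5.
Since AB² = 240.5 < 188.5 + 65 = 253.5, the triangle is acute, so the smallest enclosing circle is the circumcircle.
Circumcentre = (-54/17, -71/34), r² = 69745/1156.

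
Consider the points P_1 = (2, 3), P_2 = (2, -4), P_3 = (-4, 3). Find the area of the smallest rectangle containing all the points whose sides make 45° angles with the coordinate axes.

In coordinates u = x + y, v = x − y the rectangle is axis-aligned; the map (x,y)→(u,v) scales areas by 2.
u-values: 5, -2, -1; range = 5 − (-2) = 7.
v-values: -1, 6, -7; range = 6 − (-7) = 13.
Area = (7 × 13) / 2 = 45.5.

45.5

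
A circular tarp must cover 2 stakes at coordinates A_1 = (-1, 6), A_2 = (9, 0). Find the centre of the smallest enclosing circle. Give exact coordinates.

(4, 3)

The smallest circle enclosing two points has them as diameter endpoints.
Centre = midpoint = (4, 3); r² = |A_1A_2|²/4 = 136/4 = 34.
Centre = (4, 3).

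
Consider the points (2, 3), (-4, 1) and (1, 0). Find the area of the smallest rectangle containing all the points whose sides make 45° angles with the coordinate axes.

In coordinates u = x + y, v = x − y the rectangle is axis-aligned; the map (x,y)→(u,v) scales areas by 2.
u-values: 5, -3, 1; range = 5 − (-3) = 8.
v-values: -1, -5, 1; range = 1 − (-5) = 6.
Area = (8 × 6) / 2 = 24.

24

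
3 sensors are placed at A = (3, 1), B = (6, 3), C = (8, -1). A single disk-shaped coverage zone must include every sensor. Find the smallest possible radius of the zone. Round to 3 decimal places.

2.714

Side lengths²: AB² = 13, AC² = 29, BC² = 20.
Since AC² = 29 < 20 + 13 = 33, the triangle is acute, so the smallest enclosing circle is the circumcircle.
Circumcentre = (5.625, 0.3125), r² = 7.36328125.
r = √(7.36328125) ≈ 2.714.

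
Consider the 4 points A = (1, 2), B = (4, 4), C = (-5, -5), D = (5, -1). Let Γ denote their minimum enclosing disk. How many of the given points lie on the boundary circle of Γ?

The minimum enclosing circle of a finite set is fixed by two of the points (as a diameter) or three (as a circumcircle).
The farthest pair is B–C with squared distance 162. The circle on this segment as diameter has centre (-0.5, -0.5) and r² = 162/4 = 40.5.
Check A: distance² to centre = 8.5 ≤ 40.5, so it lies inside.
All remaining points lie in this disk, and no smaller disk contains both endpoints, so this is the minimum enclosing circle.
The points at distance exactly r from the centre are B, C — 2 points.

2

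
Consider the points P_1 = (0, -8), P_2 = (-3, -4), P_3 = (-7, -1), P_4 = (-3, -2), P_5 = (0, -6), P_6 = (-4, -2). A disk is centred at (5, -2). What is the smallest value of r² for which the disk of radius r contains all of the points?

The required radius is the distance from (5, -2) to the farthest point.
Squared distances: 61, 68, 145, 64, 41, 81.
Maximum is 145, attained at P_3.

145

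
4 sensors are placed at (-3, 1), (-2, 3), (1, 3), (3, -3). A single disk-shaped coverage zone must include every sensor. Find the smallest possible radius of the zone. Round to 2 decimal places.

A smallest enclosing disk is always determined by at most three of the input points on its boundary.
The farthest pair is (-2, 3)–(3, -3) with squared distance 61. The circle on this segment as diameter has centre (0.5, 0) and r² = 61/4 = 15.25.
Check (-3, 1): distance² to centre = 13.25 ≤ 15.25, so it lies inside.
All remaining points lie in this disk, and no smaller disk contains both endpoints, so this is the minimum enclosing circle.
r = √(15.25) ≈ 3.91.

3.91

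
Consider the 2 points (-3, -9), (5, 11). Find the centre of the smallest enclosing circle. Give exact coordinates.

The smallest circle enclosing two points has them as diameter endpoints.
Centre = midpoint = (1, 1); r² = |(-3, -9)−(5, 11)|²/4 = 464/4 = 116.
Centre = (1, 1).

(1, 1)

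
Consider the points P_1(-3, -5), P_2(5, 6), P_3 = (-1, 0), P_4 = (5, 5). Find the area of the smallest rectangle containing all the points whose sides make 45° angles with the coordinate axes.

28.5

In coordinates u = x + y, v = x − y the rectangle is axis-aligned; the map (x,y)→(u,v) scales areas by 2.
u-values: -8, 11, -1, 10; range = 11 − (-8) = 19.
v-values: 2, -1, -1, 0; range = 2 − (-1) = 3.
Area = (19 × 3) / 2 = 28.5.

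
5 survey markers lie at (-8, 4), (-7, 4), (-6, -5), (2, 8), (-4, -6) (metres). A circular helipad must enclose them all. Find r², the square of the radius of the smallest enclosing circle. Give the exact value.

33785/578

The minimum enclosing circle of a finite set is fixed by two of the points (as a diameter) or three (as a circumcircle).
The minimum enclosing circle is determined by three boundary points: (-6, -5), (2, 8), (-4, -6).
Their circumcentre is (-55/34, 43/34) with r² = 33785/578.
The farthest remaining point (-8, 4) is at distance² 27869/578 ≤ 33785/578.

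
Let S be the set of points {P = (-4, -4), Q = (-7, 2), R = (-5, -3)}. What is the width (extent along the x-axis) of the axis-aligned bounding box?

max x = -4, min x = -7, so width = 3.

3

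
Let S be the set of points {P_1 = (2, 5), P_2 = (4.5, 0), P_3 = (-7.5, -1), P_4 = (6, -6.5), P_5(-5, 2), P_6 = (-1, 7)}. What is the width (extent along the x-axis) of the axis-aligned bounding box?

13.5

max x = 6, min x = -7.5, so width = 13.5.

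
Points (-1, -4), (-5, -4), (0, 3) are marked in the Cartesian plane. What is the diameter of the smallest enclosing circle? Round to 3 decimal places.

Call the three points A, B, C in the order given.
Side lengths²: AB² = 16, AC² = 50, BC² = 74.
Since BC² = 74 ≥ 50 + 16 = 66, the angle opposite BC is not acute, so the smallest enclosing circle has BC as diameter.
Centre = midpoint of BC = (-2.5, -0.5), r² = 74/4 = 18.5.
Diameter = 2r = 2√(18.5) ≈ 8.602.

8.602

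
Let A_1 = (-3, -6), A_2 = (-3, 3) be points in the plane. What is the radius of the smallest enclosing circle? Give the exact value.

The smallest circle enclosing two points has them as diameter endpoints.
Centre = midpoint = (-3, -1.5); r² = |A_1A_2|²/4 = 81/4 = 20.25.
r = √(20.25) = 4.5.

4.5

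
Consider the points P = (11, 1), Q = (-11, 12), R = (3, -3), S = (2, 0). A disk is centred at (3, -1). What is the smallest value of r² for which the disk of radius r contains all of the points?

365

The required radius is the distance from (3, -1) to the farthest point.
Squared distances: 68, 365, 4, 2.
Maximum is 365, attained at Q.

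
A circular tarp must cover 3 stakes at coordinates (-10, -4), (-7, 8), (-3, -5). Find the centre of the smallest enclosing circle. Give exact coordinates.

(-329/58, 75/58)

Call the three points A, B, C in the order given.
Side lengths²: AB² = 153, AC² = 50, BC² = 185.
Since BC² = 185 < 153 + 50 = 203, the triangle is acute, so the smallest enclosing circle is the circumcircle.
Circumcentre = (-329/58, 75/58), r² = 78625/1682.
Centre = (-329/58, 75/58).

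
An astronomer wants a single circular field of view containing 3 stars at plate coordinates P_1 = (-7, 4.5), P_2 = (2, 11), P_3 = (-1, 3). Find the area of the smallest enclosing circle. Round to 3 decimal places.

96.800

Side lengths²: P_1P_2² = 123.25, P_1P_3² = 38.25, P_2P_3² = 73.
Since P_1P_2² = 123.25 ≥ 73 + 38.25 = 111.25, the angle opposite P_1P_2 is not acute, so the smallest enclosing circle has P_1P_2 as diameter.
Centre = midpoint of P_1P_2 = (-2.5, 7.75), r² = 123.25/4 = 30.8125.
Area = π·r² = π·30.8125 ≈ 96.800.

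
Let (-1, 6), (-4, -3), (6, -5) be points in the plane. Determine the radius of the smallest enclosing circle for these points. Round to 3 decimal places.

Call the three points A, B, C in the order given.
Side lengths²: AB² = 90, AC² = 170, BC² = 104.
Since AC² = 170 < 104 + 90 = 194, the triangle is acute, so the smallest enclosing circle is the circumcircle.
Circumcentre = (1.8125, 0.0625), r² = 43.1640625.
r = √(43.1640625) ≈ 6.570.

6.570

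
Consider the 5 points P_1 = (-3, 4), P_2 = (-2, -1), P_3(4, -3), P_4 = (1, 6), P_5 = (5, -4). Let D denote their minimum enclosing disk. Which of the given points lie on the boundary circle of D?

P_1, P_4, P_5

The minimum enclosing circle of a finite set is fixed by two of the points (as a diameter) or three (as a circumcircle).
The minimum enclosing circle is determined by three boundary points: P_1, P_4, P_5.
Their circumcentre is (4/3, 1/3) with r² = 290/9.
The farthest remaining point P_3 is at distance² 164/9 ≤ 290/9.
The points at distance exactly r from the centre are P_1, P_4, P_5 — 3 points.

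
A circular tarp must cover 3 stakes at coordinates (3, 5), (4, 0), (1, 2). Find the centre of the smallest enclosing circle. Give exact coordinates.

Call the three points A, B, C in the order given.
Side lengths²: AB² = 26, AC² = 13, BC² = 13.
Since AB² = 26 ≥ 13 + 13 = 26, the angle opposite AB is not acute, so the smallest enclosing circle has AB as diameter.
Centre = midpoint of AB = (3.5, 2.5), r² = 26/4 = 6.5.
Centre = (3.5, 2.5).

(3.5, 2.5)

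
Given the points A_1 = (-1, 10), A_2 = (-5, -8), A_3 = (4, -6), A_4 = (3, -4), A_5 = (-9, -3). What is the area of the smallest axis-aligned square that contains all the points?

324

The bounding box has width 13 and height 18.
An axis-aligned square enclosing the set must have side ≥ max(width, height).
So the minimum side is max(13, 18) = 18.
Area = 18² = 324.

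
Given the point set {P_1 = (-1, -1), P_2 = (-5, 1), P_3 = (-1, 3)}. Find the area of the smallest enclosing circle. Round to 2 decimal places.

Side lengths²: P_1P_2² = 20, P_1P_3² = 16, P_2P_3² = 20.
Since P_2P_3² = 20 < 20 + 16 = 36, the triangle is acute, so the smallest enclosing circle is the circumcircle.
Circumcentre = (-2.5, 1), r² = 6.25.
Area = π·r² = π·6.25 ≈ 19.63.

19.63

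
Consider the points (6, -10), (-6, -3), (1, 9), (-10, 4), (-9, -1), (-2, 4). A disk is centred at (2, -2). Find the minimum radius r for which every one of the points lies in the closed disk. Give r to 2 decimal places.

13.42

The required radius is the distance from (2, -2) to the farthest point.
Squared distances: 80, 65, 122, 180, 122, 52.
Maximum is 180, attained at (-10, 4).
r = √180 ≈ 13.42.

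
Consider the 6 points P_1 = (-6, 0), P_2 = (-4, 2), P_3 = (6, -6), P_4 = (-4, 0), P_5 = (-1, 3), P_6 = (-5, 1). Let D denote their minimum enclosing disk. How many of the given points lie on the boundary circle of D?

The farthest pair is P_1–P_3 with squared distance 180. The circle on this segment as diameter has centre (0, -3) and r² = 180/4 = 45.
Check P_2: distance² to centre = 41 ≤ 45, so it lies inside.
All remaining points lie in this disk, and no smaller disk contains both endpoints, so this is the minimum enclosing circle.
The points at distance exactly r from the centre are P_1, P_3 — 2 points.

2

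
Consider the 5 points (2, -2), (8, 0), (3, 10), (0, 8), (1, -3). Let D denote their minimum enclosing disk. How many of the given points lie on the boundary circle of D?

3

By Welzl's lemma the MEC is supported by two points (diametrically opposite) or three points (on a circumcircle).
The minimum enclosing circle is determined by three boundary points: (8, 0), (3, 10), (1, -3).
Their circumcentre is (81/34, 117/34) with r² = 25085/578.
The farthest remaining point (2, -2) is at distance² 17197/578 ≤ 25085/578.
The points at distance exactly r from the centre are (8, 0), (3, 10), (1, -3) — 3 points.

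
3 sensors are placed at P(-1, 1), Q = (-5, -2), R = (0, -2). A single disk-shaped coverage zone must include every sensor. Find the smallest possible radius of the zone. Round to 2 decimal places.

2.64

Side lengths²: PQ² = 25, PR² = 10, QR² = 25.
Since QR² = 25 < 25 + 10 = 35, the triangle is acute, so the smallest enclosing circle is the circumcircle.
Circumcentre = (-2.5, -7/6), r² = 125/18.
r = √(125/18) ≈ 2.64.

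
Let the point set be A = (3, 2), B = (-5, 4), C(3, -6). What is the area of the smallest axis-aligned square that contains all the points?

100

The bounding box has width 8 and height 10.
An axis-aligned square enclosing the set must have side ≥ max(width, height).
So the minimum side is max(8, 10) = 10.
Area = 10² = 100.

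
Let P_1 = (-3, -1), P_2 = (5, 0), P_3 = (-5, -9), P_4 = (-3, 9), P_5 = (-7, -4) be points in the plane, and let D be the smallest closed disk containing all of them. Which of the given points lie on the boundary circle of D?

By Welzl's lemma the MEC is supported by two points (diametrically opposite) or three points (on a circumcircle).
The farthest pair is P_3–P_4 with squared distance 328. The circle on this segment as diameter has centre (-4, 0) and r² = 328/4 = 82.
Check P_1: distance² to centre = 2 ≤ 82, so it lies inside.
All remaining points lie in this disk, and no smaller disk contains both endpoints, so this is the minimum enclosing circle.
The points at distance exactly r from the centre are P_3, P_4 — 2 points.

P_3, P_4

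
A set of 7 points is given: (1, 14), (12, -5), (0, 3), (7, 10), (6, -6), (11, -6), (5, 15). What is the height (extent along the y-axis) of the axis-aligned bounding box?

21

max y = 15, min y = -6, so height = 21.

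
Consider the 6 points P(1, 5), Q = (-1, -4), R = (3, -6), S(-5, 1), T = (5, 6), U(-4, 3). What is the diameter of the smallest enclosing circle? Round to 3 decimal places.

13.144

The minimum enclosing circle of a finite set is fixed by two of the points (as a diameter) or three (as a circumcircle).
The minimum enclosing circle is determined by three boundary points: R, S, T.
Their circumcentre is (17/11, 9/22) with r² = 20905/484.
The farthest remaining point U is at distance² 18133/484 ≤ 20905/484.
Diameter = 2r = 2√(20905/484) ≈ 13.144.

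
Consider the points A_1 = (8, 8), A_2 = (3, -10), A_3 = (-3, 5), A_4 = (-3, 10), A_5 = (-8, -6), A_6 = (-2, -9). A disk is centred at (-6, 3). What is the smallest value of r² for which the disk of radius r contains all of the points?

250

The required radius is the distance from (-6, 3) to the farthest point.
Squared distances: 221, 250, 13, 58, 85, 160.
Maximum is 250, attained at A_2.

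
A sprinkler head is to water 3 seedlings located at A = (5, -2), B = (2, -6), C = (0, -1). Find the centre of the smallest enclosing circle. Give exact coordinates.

Side lengths²: AB² = 25, AC² = 26, BC² = 29.
Since BC² = 29 < 26 + 25 = 51, the triangle is acute, so the smallest enclosing circle is the circumcircle.
Circumcentre = (101/46, -139/46), r² = 9425/1058.
Centre = (101/46, -139/46).

(101/46, -139/46)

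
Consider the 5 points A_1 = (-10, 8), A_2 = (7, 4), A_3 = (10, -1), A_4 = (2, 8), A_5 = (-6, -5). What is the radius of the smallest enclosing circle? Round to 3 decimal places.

By Welzl's lemma the MEC is supported by two points (diametrically opposite) or three points (on a circumcircle).
The farthest pair is A_1–A_3 with squared distance 481. The circle on this segment as diameter has centre (0, 3.5) and r² = 481/4 = 120.25.
Check A_2: distance² to centre = 49.25 ≤ 120.25, so it lies inside.
All remaining points lie in this disk, and no smaller disk contains both endpoints, so this is the minimum enclosing circle.
r = √(120.25) ≈ 10.966.

10.966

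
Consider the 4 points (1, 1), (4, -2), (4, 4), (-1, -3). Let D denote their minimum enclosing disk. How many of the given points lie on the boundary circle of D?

By Welzl's lemma the MEC is supported by two points (diametrically opposite) or three points (on a circumcircle).
The farthest pair is (4, 4)–(-1, -3) with squared distance 74. The circle on this segment as diameter has centre (1.5, 0.5) and r² = 74/4 = 18.5.
Check (1, 1): distance² to centre = 0.5 ≤ 18.5, so it lies inside.
All remaining points lie in this disk, and no smaller disk contains both endpoints, so this is the minimum enclosing circle.
The points at distance exactly r from the centre are (4, 4), (-1, -3) — 2 points.

2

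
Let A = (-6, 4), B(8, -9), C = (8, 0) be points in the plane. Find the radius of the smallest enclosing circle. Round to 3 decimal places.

Side lengths²: AB² = 365, AC² = 212, BC² = 81.
Since AB² = 365 ≥ 212 + 81 = 293, the angle opposite AB is not acute, so the smallest enclosing circle has AB as diameter.
Centre = midpoint of AB = (1, -2.5), r² = 365/4 = 91.25.
r = √(91.25) ≈ 9.552.

9.552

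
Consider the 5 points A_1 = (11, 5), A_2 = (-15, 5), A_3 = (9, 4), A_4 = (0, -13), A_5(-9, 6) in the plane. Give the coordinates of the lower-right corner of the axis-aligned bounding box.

x-range [-15, 11], y-range [-13, 6].
The lower-right corner is (11, -13).

(11, -13)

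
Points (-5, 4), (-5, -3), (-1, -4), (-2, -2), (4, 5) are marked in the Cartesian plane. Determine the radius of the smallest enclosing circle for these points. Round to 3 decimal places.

6.021

The farthest pair is (-5, -3)–(4, 5) with squared distance 145. The circle on this segment as diameter has centre (-0.5, 1) and r² = 145/4 = 36.25.
Check (-5, 4): distance² to centre = 29.25 ≤ 36.25, so it lies inside.
All remaining points lie in this disk, and no smaller disk contains both endpoints, so this is the minimum enclosing circle.
r = √(36.25) ≈ 6.021.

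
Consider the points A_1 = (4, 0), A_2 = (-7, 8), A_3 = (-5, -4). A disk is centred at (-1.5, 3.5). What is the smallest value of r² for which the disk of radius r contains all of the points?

68.5

The required radius is the distance from (-1.5, 3.5) to the farthest point.
Squared distances: 42.5, 50.5, 68.5.
Maximum is 68.5, attained at A_3.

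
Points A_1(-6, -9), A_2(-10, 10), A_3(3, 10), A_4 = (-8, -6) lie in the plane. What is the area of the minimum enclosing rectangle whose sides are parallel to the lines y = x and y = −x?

322

In coordinates u = x + y, v = x − y the rectangle is axis-aligned; the map (x,y)→(u,v) scales areas by 2.
u-values: -15, 0, 13, -14; range = 13 − (-15) = 28.
v-values: 3, -20, -7, -2; range = 3 − (-20) = 23.
Area = (28 × 23) / 2 = 322.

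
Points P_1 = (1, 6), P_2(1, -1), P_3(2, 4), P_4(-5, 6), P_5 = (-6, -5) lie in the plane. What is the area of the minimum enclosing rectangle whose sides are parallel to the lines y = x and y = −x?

In coordinates u = x + y, v = x − y the rectangle is axis-aligned; the map (x,y)→(u,v) scales areas by 2.
u-values: 7, 0, 6, 1, -11; range = 7 − (-11) = 18.
v-values: -5, 2, -2, -11, -1; range = 2 − (-11) = 13.
Area = (18 × 13) / 2 = 117.

117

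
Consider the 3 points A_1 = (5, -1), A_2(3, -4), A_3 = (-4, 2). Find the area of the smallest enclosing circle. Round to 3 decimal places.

Side lengths²: A_1A_2² = 13, A_1A_3² = 90, A_2A_3² = 85.
Since A_1A_3² = 90 < 85 + 13 = 98, the triangle is acute, so the smallest enclosing circle is the circumcircle.
Circumcentre = (7/22, -1/22), r² = 5525/242.
Area = π·r² = π·5525/242 ≈ 71.724.

71.724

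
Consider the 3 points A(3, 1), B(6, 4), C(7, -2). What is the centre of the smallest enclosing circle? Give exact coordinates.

(85/14, 13/14)

Side lengths²: AB² = 18, AC² = 25, BC² = 37.
Since BC² = 37 < 25 + 18 = 43, the triangle is acute, so the smallest enclosing circle is the circumcircle.
Circumcentre = (85/14, 13/14), r² = 925/98.
Centre = (85/14, 13/14).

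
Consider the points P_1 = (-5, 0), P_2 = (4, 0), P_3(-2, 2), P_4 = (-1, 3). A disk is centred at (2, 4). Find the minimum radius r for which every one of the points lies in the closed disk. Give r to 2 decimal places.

8.06

The required radius is the distance from (2, 4) to the farthest point.
Squared distances: 65, 20, 20, 10.
Maximum is 65, attained at P_1.
r = √65 ≈ 8.06.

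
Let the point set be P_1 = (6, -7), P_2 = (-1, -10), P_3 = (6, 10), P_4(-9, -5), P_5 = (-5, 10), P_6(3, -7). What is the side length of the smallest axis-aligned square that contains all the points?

The bounding box has width 15 and height 20.
An axis-aligned square enclosing the set must have side ≥ max(width, height).
So the minimum side is max(15, 20) = 20.

20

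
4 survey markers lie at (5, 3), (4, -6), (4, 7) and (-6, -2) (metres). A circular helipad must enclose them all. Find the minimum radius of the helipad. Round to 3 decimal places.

7.245

The minimum enclosing circle of a finite set is fixed by two of the points (as a diameter) or three (as a circumcircle).
The minimum enclosing circle is determined by three boundary points: (4, -6), (4, 7), (-6, -2).
Their circumcentre is (0.8, 0.5) with r² = 52.49.
The farthest remaining point (5, 3) is at distance² 23.89 ≤ 52.49.
r = √(52.49) ≈ 7.245.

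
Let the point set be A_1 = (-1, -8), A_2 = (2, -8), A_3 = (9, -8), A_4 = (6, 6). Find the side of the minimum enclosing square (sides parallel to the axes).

The bounding box has width 10 and height 14.
An axis-aligned square enclosing the set must have side ≥ max(width, height).
So the minimum side is max(10, 14) = 14.

14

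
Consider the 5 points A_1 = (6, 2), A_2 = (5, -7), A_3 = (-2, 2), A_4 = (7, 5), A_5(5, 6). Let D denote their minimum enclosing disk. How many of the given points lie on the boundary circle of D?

3

The minimum enclosing circle of a finite set is fixed by two of the points (as a diameter) or three (as a circumcircle).
The minimum enclosing circle is determined by three boundary points: A_2, A_3, A_5.
Their circumcentre is (57/14, -0.5) with r² = 4225/98.
The farthest remaining point A_4 is at distance² 3805/98 ≤ 4225/98.
The points at distance exactly r from the centre are A_2, A_3, A_5 — 3 points.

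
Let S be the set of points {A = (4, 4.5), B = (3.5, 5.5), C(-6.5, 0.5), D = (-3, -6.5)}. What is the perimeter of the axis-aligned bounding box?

45

Width = max x − min x = 4 − (-6.5) = 10.5.
Height = max y − min y = 5.5 − (-6.5) = 12.
Perimeter = 2(10.5 + 12) = 45.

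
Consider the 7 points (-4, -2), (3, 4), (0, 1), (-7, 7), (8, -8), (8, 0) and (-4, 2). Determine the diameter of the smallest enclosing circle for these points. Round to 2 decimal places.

A smallest enclosing disk is always determined by at most three of the input points on its boundary.
The farthest pair is (-7, 7)–(8, -8) with squared distance 450. The circle on this segment as diameter has centre (0.5, -0.5) and r² = 450/4 = 112.5.
Check (-4, -2): distance² to centre = 22.5 ≤ 112.5, so it lies inside.
All remaining points lie in this disk, and no smaller disk contains both endpoints, so this is the minimum enclosing circle.
Diameter = 2r = 2√(112.5) ≈ 21.21.

21.21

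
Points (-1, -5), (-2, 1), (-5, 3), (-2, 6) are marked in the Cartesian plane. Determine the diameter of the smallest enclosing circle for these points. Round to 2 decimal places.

11.05

By Welzl's lemma the MEC is supported by two points (diametrically opposite) or three points (on a circumcircle).
The farthest pair is (-1, -5)–(-2, 6) with squared distance 122. The circle on this segment as diameter has centre (-1.5, 0.5) and r² = 122/4 = 30.5.
Check (-2, 1): distance² to centre = 0.5 ≤ 30.5, so it lies inside.
All remaining points lie in this disk, and no smaller disk contains both endpoints, so this is the minimum enclosing circle.
Diameter = 2r = 2√(30.5) ≈ 11.05.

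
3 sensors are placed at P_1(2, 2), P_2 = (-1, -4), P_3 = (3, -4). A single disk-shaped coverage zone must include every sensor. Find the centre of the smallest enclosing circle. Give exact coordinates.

Side lengths²: P_1P_2² = 45, P_1P_3² = 37, P_2P_3² = 16.
Since P_1P_2² = 45 < 37 + 16 = 53, the triangle is acute, so the smallest enclosing circle is the circumcircle.
Circumcentre = (1, -1.25), r² = 11.5625.
Centre = (1, -1.25).

(1, -1.25)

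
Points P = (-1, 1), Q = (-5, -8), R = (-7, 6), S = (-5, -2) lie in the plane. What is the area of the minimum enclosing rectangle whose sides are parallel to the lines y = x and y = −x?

104

In coordinates u = x + y, v = x − y the rectangle is axis-aligned; the map (x,y)→(u,v) scales areas by 2.
u-values: 0, -13, -1, -7; range = 0 − (-13) = 13.
v-values: -2, 3, -13, -3; range = 3 − (-13) = 16.
Area = (13 × 16) / 2 = 104.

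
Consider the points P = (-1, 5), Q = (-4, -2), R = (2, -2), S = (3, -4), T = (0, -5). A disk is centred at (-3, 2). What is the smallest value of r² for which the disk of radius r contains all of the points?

The required radius is the distance from (-3, 2) to the farthest point.
Squared distances: 13, 17, 41, 72, 58.
Maximum is 72, attained at S.

72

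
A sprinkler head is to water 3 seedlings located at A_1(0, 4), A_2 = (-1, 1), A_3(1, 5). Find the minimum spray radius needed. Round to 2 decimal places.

Side lengths²: A_1A_2² = 10, A_1A_3² = 2, A_2A_3² = 20.
Since A_2A_3² = 20 ≥ 10 + 2 = 12, the angle opposite A_2A_3 is not acute, so the smallest enclosing circle has A_2A_3 as diameter.
Centre = midpoint of A_2A_3 = (0, 3), r² = 20/4 = 5.
r = √5 ≈ 2.24.

2.24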